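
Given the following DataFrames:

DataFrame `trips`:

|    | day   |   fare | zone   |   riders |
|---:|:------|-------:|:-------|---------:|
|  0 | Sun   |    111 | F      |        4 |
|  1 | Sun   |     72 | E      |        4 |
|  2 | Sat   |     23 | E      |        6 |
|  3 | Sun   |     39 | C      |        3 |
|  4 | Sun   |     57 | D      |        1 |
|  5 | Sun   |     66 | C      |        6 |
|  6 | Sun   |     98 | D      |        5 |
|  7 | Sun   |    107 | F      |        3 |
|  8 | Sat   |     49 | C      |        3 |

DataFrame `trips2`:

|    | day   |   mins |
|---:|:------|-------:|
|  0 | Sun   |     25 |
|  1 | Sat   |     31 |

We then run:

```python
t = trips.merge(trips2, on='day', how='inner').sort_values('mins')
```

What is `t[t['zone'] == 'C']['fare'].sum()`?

merge on 'day' (how='inner') → 9 rows:
   day  fare zone  riders  mins
0  Sun   111    F       4    25
1  Sun    72    E       4    25
2  Sat    23    E       6    31
3  Sun    39    C       3    25
4  Sun    57    D       1    25
5  Sun    66    C       6    25
6  Sun    98    D       5    25
7  Sun   107    F       3    25
8  Sat    49    C       3    31
sort by mins:
   day  fare zone  riders  mins
0  Sun   111    F       4    25
1  Sun    72    E       4    25
3  Sun    39    C       3    25
4  Sun    57    D       1    25
5  Sun    66    C       6    25
6  Sun    98    D       5    25
7  Sun   107    F       3    25
2  Sat    23    E       6    31
8  Sat    49    C       3    31
filter rows where zone == 'C':
   day  fare zone  riders  mins
3  Sun    39    C       3    25
5  Sun    66    C       6    25
8  Sat    49    C       3    31

154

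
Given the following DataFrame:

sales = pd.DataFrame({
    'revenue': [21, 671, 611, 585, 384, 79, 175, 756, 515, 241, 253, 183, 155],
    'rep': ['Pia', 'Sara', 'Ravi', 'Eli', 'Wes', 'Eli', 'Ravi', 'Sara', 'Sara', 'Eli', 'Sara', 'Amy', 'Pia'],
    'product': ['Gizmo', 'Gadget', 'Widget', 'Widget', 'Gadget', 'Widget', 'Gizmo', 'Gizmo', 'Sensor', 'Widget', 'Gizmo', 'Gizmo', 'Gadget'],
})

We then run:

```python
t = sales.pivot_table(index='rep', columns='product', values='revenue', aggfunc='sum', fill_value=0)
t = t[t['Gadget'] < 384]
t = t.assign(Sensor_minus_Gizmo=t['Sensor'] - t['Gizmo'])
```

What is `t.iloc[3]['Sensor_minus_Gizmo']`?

-175

pivot: rows=rep, cols=product, sum(revenue):
product  Gadget  Gizmo  Sensor  Widget
rep                                   
Amy           0    183       0       0
Eli           0      0       0     905
Pia         155     21       0       0
Ravi          0    175       0     611
Sara        671   1009     515       0
Wes         384      0       0       0
filter rows where Gadget < 384:
product  Gadget  Gizmo  Sensor  Widget
rep                                   
Amy           0    183       0       0
Eli           0      0       0     905
Pia         155     21       0       0
Ravi          0    175       0     611
add column Sensor_minus_Gizmo = t['Sensor'] - t['Gizmo']:
product  Gadget  Gizmo  Sensor  Widget  Sensor_minus_Gizmo
rep                                                       
Amy           0    183       0       0                -183
Eli           0      0       0     905                   0
Pia         155     21       0       0                 -21
Ravi          0    175       0     611                -175
Reading off the value at position 3, column 'Sensor_minus_Gizmo', we get -175.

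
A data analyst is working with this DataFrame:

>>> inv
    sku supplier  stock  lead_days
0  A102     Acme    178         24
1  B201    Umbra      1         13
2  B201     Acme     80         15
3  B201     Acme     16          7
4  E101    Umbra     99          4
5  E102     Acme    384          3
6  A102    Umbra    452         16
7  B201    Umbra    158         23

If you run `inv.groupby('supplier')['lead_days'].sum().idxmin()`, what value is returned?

Acme

group by supplier, sum of lead_days:
supplier
Acme     49
Umbra    56
Name: lead_days, dtype: int64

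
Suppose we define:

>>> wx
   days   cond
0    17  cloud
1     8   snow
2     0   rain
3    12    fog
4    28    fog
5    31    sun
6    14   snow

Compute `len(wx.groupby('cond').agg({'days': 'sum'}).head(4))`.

group by cond, sum of days:
       days
cond       
cloud    17
fog      40
rain      0
snow     22
sun      31
take first 4 rows:
       days
cond       
cloud    17
fog      40
rain      0
snow     22

4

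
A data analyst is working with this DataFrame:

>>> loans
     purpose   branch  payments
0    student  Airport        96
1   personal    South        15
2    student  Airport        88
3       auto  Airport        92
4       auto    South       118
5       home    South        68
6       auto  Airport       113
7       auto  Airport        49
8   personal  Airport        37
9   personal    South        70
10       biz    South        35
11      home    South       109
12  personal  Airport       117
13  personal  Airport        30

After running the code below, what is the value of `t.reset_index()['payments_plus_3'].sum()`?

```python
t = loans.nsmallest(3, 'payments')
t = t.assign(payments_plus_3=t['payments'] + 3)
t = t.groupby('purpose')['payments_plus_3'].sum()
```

take 3 rows with smallest payments:
     purpose   branch  payments
1   personal    South        15
13  personal  Airport        30
10       biz    South        35
add column payments_plus_3 = t['payments'] + 3:
     purpose   branch  payments  payments_plus_3
1   personal    South        15               18
13  personal  Airport        30               33
10       biz    South        35               38
group by purpose, sum of payments_plus_3:
purpose
biz         38
personal    51
Name: payments_plus_3, dtype: int64
reset_index():
    purpose  payments_plus_3
0       biz               38
1  personal               51

89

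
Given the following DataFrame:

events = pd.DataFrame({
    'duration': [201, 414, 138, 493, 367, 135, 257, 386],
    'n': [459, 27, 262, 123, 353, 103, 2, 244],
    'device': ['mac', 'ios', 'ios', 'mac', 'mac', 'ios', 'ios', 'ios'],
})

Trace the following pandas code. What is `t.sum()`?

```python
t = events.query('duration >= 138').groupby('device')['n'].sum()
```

filter rows where duration >= 138:
   duration    n device
0       201  459    mac
1       414   27    ios
2       138  262    ios
3       493  123    mac
4       367  353    mac
6       257    2    ios
7       386  244    ios
group by device, sum of n:
device
ios    535
mac    935
Name: n, dtype: int64

1470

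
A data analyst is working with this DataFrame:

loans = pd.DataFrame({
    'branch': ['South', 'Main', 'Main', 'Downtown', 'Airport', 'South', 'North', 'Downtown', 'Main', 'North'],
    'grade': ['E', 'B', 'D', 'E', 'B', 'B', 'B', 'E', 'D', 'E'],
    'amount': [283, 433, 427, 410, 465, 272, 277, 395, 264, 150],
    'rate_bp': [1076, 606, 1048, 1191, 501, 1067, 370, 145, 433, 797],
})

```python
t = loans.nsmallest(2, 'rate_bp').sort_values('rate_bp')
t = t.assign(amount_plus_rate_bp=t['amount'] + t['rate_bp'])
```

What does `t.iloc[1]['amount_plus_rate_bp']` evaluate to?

take 2 rows with smallest rate_bp:
     branch grade  amount  rate_bp
7  Downtown     E     395      145
6     North     B     277      370
sort by rate_bp:
     branch grade  amount  rate_bp
7  Downtown     E     395      145
6     North     B     277      370
add column amount_plus_rate_bp = t['amount'] + t['rate_bp']:
     branch grade  amount  rate_bp  amount_plus_rate_bp
7  Downtown     E     395      145                  540
6     North     B     277      370                  647
The value at position 1, column 'amount_plus_rate_bp' is 647.

647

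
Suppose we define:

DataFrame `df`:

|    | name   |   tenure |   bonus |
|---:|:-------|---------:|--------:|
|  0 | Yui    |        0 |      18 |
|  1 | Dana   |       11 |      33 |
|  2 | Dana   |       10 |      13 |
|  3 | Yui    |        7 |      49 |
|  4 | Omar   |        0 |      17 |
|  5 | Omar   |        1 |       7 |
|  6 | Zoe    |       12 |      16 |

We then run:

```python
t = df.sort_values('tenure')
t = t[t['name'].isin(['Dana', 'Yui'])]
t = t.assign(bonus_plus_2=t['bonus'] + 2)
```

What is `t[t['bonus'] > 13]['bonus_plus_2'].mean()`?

35.3333333333

sort by tenure:
   name  tenure  bonus
0   Yui       0     18
4  Omar       0     17
5  Omar       1      7
3   Yui       7     49
2  Dana      10     13
1  Dana      11     33
6   Zoe      12     16
filter rows where name in ['Dana', 'Yui']:
   name  tenure  bonus
0   Yui       0     18
3   Yui       7     49
2  Dana      10     13
1  Dana      11     33
add column bonus_plus_2 = t['bonus'] + 2:
   name  tenure  bonus  bonus_plus_2
0   Yui       0     18            20
3   Yui       7     49            51
2  Dana      10     13            15
1  Dana      11     33            35
filter rows where bonus > 13:
   name  tenure  bonus  bonus_plus_2
0   Yui       0     18            20
3   Yui       7     49            51
1  Dana      11     33            35
mean of column 'bonus_plus_2' → 35.3333333333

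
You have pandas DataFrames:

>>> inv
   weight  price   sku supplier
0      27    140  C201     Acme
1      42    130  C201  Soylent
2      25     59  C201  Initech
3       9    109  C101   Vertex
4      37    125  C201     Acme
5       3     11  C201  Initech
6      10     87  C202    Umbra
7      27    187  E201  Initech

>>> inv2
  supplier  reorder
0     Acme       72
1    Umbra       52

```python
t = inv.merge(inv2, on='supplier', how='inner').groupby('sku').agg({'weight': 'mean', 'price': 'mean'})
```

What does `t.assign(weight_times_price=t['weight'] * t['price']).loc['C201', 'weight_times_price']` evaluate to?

merge on 'supplier' (how='inner') → 3 rows:
   weight  price   sku supplier  reorder
0      27    140  C201     Acme       72
1      37    125  C201     Acme       72
2      10     87  C202    Umbra       52
group by sku: mean(weight), mean(price):
      weight  price
sku                
C201    32.0  132.5
C202    10.0   87.0
add column weight_times_price = t['weight'] * t['price']:
      weight  price  weight_times_price
sku                                    
C201    32.0  132.5              4240.0
C202    10.0   87.0               870.0
The value at row 'C201', column 'weight_times_price' is 4240.0.

4240.0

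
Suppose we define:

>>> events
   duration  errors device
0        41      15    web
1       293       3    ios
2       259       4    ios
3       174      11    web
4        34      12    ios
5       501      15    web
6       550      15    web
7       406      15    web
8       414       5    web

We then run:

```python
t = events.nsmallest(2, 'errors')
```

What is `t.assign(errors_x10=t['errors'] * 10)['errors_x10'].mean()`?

take 2 rows with smallest errors:
   duration  errors device
1       293       3    ios
2       259       4    ios
add column errors_x10 = t['errors'] * 10:
   duration  errors device  errors_x10
1       293       3    ios          30
2       259       4    ios          40

35.0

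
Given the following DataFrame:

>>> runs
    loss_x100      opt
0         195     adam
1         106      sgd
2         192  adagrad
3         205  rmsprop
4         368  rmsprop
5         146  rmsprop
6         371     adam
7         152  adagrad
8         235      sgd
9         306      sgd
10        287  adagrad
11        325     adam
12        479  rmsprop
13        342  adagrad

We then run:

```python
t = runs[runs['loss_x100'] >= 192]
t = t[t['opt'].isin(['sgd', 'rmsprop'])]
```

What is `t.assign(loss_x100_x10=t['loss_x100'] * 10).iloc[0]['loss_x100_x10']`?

2050

filter rows where loss_x100 >= 192:
    loss_x100      opt
0         195     adam
2         192  adagrad
3         205  rmsprop
4         368  rmsprop
6         371     adam
8         235      sgd
9         306      sgd
10        287  adagrad
11        325     adam
12        479  rmsprop
13        342  adagrad
filter rows where opt in ['sgd', 'rmsprop']:
    loss_x100      opt
3         205  rmsprop
4         368  rmsprop
8         235      sgd
9         306      sgd
12        479  rmsprop
add column loss_x100_x10 = t['loss_x100'] * 10:
    loss_x100      opt  loss_x100_x10
3         205  rmsprop           2050
4         368  rmsprop           3680
8         235      sgd           2350
9         306      sgd           3060
12        479  rmsprop           4790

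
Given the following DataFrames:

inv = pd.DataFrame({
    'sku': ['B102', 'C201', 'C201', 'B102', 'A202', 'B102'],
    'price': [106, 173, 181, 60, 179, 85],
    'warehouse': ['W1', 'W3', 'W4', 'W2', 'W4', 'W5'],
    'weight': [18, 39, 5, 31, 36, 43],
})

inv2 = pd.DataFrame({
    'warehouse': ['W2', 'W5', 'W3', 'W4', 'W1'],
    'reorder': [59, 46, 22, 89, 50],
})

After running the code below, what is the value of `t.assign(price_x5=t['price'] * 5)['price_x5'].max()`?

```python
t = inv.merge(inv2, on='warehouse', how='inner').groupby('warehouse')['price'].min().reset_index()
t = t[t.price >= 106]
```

895

merge on 'warehouse' (how='inner') → 6 rows:
    sku  price warehouse  weight  reorder
0  B102    106        W1      18       50
1  C201    173        W3      39       22
2  C201    181        W4       5       89
3  B102     60        W2      31       59
4  A202    179        W4      36       89
5  B102     85        W5      43       46
group by warehouse, min of price:
warehouse
W1    106
W2     60
W3    173
W4    179
W5     85
Name: price, dtype: int64
reset_index():
  warehouse  price
0        W1    106
1        W2     60
2        W3    173
3        W4    179
4        W5     85
filter rows where price >= 106:
  warehouse  price
0        W1    106
2        W3    173
3        W4    179
add column price_x5 = t['price'] * 5:
  warehouse  price  price_x5
0        W1    106       530
2        W3    173       865
3        W4    179       895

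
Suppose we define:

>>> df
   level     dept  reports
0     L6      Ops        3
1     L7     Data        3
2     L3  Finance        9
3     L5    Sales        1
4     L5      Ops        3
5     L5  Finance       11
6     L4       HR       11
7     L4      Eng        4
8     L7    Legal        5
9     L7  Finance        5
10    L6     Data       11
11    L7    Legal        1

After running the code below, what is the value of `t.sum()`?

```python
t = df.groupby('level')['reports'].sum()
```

group by level, sum of reports:
level
L3     9
L4    15
L5    15
L6    14
L7    14
Name: reports, dtype: int64
Hence 67.

67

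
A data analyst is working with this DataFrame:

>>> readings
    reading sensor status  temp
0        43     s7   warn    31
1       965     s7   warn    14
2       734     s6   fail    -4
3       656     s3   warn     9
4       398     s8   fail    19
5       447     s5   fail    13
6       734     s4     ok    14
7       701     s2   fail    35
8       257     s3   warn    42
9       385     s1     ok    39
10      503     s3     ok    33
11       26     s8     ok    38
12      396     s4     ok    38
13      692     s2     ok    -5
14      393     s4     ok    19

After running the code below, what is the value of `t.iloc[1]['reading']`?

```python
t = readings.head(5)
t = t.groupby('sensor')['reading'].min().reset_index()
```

734

take first 5 rows:
   reading sensor status  temp
0       43     s7   warn    31
1      965     s7   warn    14
2      734     s6   fail    -4
3      656     s3   warn     9
4      398     s8   fail    19
group by sensor, min of reading:
sensor
s3    656
s6    734
s7     43
s8    398
Name: reading, dtype: int64
reset_index():
  sensor  reading
0     s3      656
1     s6      734
2     s7       43
3     s8      398
Then the value at position 1, column 'reading': 734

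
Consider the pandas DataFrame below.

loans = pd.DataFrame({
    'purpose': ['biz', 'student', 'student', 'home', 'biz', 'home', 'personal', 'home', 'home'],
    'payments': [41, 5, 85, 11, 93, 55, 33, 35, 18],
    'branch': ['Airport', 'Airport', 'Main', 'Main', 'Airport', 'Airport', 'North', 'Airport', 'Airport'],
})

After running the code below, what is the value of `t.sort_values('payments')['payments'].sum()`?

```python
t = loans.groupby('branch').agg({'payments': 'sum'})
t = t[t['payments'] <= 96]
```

129

group by branch, sum of payments:
         payments
branch           
Airport       247
Main           96
North          33
filter rows where payments <= 96:
        payments
branch          
Main          96
North         33
sort by payments:
        payments
branch          
North         33
Main          96
Hence 129.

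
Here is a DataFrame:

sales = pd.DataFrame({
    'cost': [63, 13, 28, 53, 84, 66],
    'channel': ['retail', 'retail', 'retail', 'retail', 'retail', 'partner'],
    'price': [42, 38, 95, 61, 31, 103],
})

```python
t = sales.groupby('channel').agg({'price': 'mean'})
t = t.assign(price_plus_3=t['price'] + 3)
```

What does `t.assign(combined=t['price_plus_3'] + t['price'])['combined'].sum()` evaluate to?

318.8

group by channel, mean of price:
         price
channel       
partner  103.0
retail    53.4
add column price_plus_3 = t['price'] + 3:
         price  price_plus_3
channel                     
partner  103.0         106.0
retail    53.4          56.4
add column combined = t['price_plus_3'] + t['price']:
         price  price_plus_3  combined
channel                               
partner  103.0         106.0     209.0
retail    53.4          56.4     109.8
Hence 318.8.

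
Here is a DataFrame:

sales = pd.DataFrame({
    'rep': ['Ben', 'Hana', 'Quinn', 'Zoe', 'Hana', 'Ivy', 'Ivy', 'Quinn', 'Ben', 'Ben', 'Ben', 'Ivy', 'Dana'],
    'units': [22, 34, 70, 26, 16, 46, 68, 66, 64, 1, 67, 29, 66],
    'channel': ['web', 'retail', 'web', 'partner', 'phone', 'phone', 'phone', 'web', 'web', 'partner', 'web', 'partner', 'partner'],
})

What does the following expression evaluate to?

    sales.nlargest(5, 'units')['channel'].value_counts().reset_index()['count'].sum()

take 5 rows with largest units:
      rep  units  channel
2   Quinn     70      web
6     Ivy     68    phone
10    Ben     67      web
7   Quinn     66      web
12   Dana     66  partner
value_counts of channel:
channel
web        3
phone      1
partner    1
Name: count, dtype: int64
reset_index():
   channel  count
0      web      3
1    phone      1
2  partner      1
Reading off the sum of column 'count', we get 5.

5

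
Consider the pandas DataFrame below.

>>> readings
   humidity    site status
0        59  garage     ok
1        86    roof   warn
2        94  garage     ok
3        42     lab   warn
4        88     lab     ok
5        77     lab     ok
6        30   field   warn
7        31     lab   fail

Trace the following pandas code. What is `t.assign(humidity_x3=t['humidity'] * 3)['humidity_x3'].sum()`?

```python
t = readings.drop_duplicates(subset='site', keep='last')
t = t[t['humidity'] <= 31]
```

drop duplicate site (keep=last):
   humidity    site status
1        86    roof   warn
2        94  garage     ok
6        30   field   warn
7        31     lab   fail
filter rows where humidity <= 31:
   humidity   site status
6        30  field   warn
7        31    lab   fail
add column humidity_x3 = t['humidity'] * 3:
   humidity   site status  humidity_x3
6        30  field   warn           90
7        31    lab   fail           93
So sum() = 183.

183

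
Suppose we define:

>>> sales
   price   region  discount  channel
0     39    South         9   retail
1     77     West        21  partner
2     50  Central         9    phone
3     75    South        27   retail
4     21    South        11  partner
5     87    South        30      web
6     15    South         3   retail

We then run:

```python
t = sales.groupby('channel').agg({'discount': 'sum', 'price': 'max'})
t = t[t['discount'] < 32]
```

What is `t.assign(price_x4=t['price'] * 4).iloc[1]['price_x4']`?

348

group by channel: sum(discount), max(price):
         discount  price
channel                 
partner        32     77
phone           9     50
retail         39     75
web            30     87
filter rows where discount < 32:
         discount  price
channel                 
phone           9     50
web            30     87
add column price_x4 = t['price'] * 4:
         discount  price  price_x4
channel                           
phone           9     50       200
web            30     87       348
Then the value at position 1, column 'price_x4': 348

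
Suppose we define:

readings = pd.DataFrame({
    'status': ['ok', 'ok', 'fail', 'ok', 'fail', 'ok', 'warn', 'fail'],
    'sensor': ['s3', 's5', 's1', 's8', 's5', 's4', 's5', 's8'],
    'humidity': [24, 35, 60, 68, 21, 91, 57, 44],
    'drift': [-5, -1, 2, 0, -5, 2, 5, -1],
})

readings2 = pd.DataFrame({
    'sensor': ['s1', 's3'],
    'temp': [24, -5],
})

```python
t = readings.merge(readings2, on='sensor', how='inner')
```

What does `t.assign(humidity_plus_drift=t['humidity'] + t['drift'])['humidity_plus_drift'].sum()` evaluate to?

81

merge on 'sensor' (how='inner') → 2 rows:
  status sensor  humidity  drift  temp
0     ok     s3        24     -5    -5
1   fail     s1        60      2    24
add column humidity_plus_drift = t['humidity'] + t['drift']:
  status sensor  humidity  drift  temp  humidity_plus_drift
0     ok     s3        24     -5    -5                   19
1   fail     s1        60      2    24                   62
Taking the sum of column 'humidity_plus_drift' gives 81.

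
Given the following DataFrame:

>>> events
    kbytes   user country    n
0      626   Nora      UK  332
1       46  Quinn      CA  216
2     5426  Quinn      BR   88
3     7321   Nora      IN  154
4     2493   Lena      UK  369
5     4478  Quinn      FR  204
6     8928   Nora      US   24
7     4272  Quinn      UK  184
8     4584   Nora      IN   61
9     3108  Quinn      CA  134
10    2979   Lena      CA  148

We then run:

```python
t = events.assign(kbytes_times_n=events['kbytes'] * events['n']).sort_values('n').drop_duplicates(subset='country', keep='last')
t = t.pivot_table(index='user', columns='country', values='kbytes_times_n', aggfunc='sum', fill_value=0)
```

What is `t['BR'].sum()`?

add column kbytes_times_n = events['kbytes'] * events['n']:
    kbytes   user country    n  kbytes_times_n
0      626   Nora      UK  332          207832
1       46  Quinn      CA  216            9936
2     5426  Quinn      BR   88          477488
3     7321   Nora      IN  154         1127434
4     2493   Lena      UK  369          919917
5     4478  Quinn      FR  204          913512
6     8928   Nora      US   24          214272
7     4272  Quinn      UK  184          786048
8     4584   Nora      IN   61          279624
9     3108  Quinn      CA  134          416472
10    2979   Lena      CA  148          440892
sort by n:
    kbytes   user country    n  kbytes_times_n
6     8928   Nora      US   24          214272
8     4584   Nora      IN   61          279624
2     5426  Quinn      BR   88          477488
9     3108  Quinn      CA  134          416472
10    2979   Lena      CA  148          440892
3     7321   Nora      IN  154         1127434
7     4272  Quinn      UK  184          786048
5     4478  Quinn      FR  204          913512
1       46  Quinn      CA  216            9936
0      626   Nora      UK  332          207832
4     2493   Lena      UK  369          919917
drop duplicate country (keep=last):
   kbytes   user country    n  kbytes_times_n
6    8928   Nora      US   24          214272
2    5426  Quinn      BR   88          477488
3    7321   Nora      IN  154         1127434
5    4478  Quinn      FR  204          913512
1      46  Quinn      CA  216            9936
4    2493   Lena      UK  369          919917
pivot: rows=user, cols=country, sum(kbytes_times_n):
country      BR    CA      FR       IN      UK      US
user                                                  
Lena          0     0       0        0  919917       0
Nora          0     0       0  1127434       0  214272
Quinn    477488  9936  913512        0       0       0
Hence 477488.

477488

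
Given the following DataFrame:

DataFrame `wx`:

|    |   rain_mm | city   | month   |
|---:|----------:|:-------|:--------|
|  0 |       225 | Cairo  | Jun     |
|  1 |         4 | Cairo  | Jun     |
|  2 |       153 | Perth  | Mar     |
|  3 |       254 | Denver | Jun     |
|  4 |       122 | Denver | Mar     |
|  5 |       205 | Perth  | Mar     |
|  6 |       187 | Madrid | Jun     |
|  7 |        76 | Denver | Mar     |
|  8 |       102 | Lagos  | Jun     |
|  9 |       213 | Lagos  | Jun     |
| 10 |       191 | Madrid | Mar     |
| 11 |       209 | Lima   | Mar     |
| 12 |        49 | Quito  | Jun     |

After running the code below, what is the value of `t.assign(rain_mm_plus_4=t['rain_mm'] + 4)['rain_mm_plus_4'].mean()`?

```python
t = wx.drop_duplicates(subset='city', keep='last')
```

139.285714286

drop duplicate city (keep=last):
    rain_mm    city month
1         4   Cairo   Jun
5       205   Perth   Mar
7        76  Denver   Mar
9       213   Lagos   Jun
10      191  Madrid   Mar
11      209    Lima   Mar
12       49   Quito   Jun
add column rain_mm_plus_4 = t['rain_mm'] + 4:
    rain_mm    city month  rain_mm_plus_4
1         4   Cairo   Jun               8
5       205   Perth   Mar             209
7        76  Denver   Mar              80
9       213   Lagos   Jun             217
10      191  Madrid   Mar             195
11      209    Lima   Mar             213
12       49   Quito   Jun              53
Hence 139.285714286.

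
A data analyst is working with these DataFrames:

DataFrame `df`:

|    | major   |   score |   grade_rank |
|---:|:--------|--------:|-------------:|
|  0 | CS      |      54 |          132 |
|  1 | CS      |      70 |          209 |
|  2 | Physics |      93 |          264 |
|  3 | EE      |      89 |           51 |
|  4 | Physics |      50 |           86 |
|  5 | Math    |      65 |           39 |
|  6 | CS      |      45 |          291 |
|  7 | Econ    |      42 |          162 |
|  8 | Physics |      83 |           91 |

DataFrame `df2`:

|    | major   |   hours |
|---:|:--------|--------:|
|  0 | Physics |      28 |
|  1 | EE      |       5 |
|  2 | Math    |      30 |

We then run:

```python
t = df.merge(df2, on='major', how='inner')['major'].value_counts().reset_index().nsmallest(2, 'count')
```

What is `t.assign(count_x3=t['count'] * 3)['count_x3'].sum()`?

merge on 'major' (how='inner') → 5 rows:
     major  score  grade_rank  hours
0  Physics     93         264     28
1       EE     89          51      5
2  Physics     50          86     28
3     Math     65          39     30
4  Physics     83          91     28
value_counts of major:
major
Physics    3
EE         1
Math       1
Name: count, dtype: int64
reset_index():
     major  count
0  Physics      3
1       EE      1
2     Math      1
take 2 rows with smallest count:
  major  count
1    EE      1
2  Math      1
add column count_x3 = t['count'] * 3:
  major  count  count_x3
1    EE      1         3
2  Math      1         3
Then the sum of column 'count_x3': 6

6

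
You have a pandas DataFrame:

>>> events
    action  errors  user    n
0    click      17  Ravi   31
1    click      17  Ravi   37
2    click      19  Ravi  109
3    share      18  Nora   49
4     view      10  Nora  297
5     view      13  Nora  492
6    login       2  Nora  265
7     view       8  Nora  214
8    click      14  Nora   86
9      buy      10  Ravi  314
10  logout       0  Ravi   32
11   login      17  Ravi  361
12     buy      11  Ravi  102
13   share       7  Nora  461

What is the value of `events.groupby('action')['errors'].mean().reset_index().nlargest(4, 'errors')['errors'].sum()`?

50.0833333333

group by action, mean of errors:
action
buy       10.500000
click     16.750000
login      9.500000
logout     0.000000
share     12.500000
view      10.333333
Name: errors, dtype: float64
reset_index():
   action     errors
0     buy  10.500000
1   click  16.750000
2   login   9.500000
3  logout   0.000000
4   share  12.500000
5    view  10.333333
take 4 rows with largest errors:
  action     errors
1  click  16.750000
4  share  12.500000
0    buy  10.500000
5   view  10.333333
Then the sum of column 'errors': 50.0833333333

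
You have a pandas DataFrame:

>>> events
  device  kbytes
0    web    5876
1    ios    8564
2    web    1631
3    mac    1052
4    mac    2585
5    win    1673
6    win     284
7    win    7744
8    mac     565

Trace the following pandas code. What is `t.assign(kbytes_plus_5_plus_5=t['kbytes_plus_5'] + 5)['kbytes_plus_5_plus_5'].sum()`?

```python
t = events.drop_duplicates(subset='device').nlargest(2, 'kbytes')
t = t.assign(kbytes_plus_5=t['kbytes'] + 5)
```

14460

drop duplicate device (keep=first):
  device  kbytes
0    web    5876
1    ios    8564
3    mac    1052
5    win    1673
take 2 rows with largest kbytes:
  device  kbytes
1    ios    8564
0    web    5876
add column kbytes_plus_5 = t['kbytes'] + 5:
  device  kbytes  kbytes_plus_5
1    ios    8564           8569
0    web    5876           5881
add column kbytes_plus_5_plus_5 = t['kbytes_plus_5'] + 5:
  device  kbytes  kbytes_plus_5  kbytes_plus_5_plus_5
1    ios    8564           8569                  8574
0    web    5876           5881                  5886
Finally, sum of column 'kbytes_plus_5_plus_5' = 14460.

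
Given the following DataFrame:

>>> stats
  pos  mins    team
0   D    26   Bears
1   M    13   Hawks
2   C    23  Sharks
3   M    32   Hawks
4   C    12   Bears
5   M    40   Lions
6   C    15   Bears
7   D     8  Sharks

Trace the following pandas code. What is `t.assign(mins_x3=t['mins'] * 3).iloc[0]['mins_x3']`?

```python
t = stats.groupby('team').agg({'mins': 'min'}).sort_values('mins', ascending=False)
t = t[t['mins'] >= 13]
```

group by team, min of mins:
        mins
team        
Bears     12
Hawks     13
Lions     40
Sharks     8
sort by mins descending:
        mins
team        
Lions     40
Hawks     13
Bears     12
Sharks     8
filter rows where mins >= 13:
       mins
team       
Lions    40
Hawks    13
add column mins_x3 = t['mins'] * 3:
       mins  mins_x3
team                
Lions    40      120
Hawks    13       39
Reading off the value at position 0, column 'mins_x3', we get 120.

120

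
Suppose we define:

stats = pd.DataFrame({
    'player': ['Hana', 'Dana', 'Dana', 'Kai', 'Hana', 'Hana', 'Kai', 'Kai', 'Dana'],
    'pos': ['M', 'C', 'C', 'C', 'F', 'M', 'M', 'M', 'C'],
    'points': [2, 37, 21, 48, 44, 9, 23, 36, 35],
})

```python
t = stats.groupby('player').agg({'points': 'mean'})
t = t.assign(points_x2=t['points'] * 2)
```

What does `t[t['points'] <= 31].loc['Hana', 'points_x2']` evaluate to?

group by player, mean of points:
           points
player           
Dana    31.000000
Hana    18.333333
Kai     35.666667
add column points_x2 = t['points'] * 2:
           points  points_x2
player                      
Dana    31.000000  62.000000
Hana    18.333333  36.666667
Kai     35.666667  71.333333
filter rows where points <= 31:
           points  points_x2
player                      
Dana    31.000000  62.000000
Hana    18.333333  36.666667
value at row 'Hana', column 'points_x2' → 36.6666666667

36.6666666667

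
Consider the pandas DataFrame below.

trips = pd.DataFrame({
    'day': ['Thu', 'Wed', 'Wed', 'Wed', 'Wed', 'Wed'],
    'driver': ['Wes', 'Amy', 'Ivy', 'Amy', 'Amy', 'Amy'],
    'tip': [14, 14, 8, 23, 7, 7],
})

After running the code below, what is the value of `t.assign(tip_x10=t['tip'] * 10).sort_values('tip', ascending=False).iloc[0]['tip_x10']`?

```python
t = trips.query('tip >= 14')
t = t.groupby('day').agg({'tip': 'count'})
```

20

filter rows where tip >= 14:
   day driver  tip
0  Thu    Wes   14
1  Wed    Amy   14
3  Wed    Amy   23
group by day, count of tip:
     tip
day     
Thu    1
Wed    2
add column tip_x10 = t['tip'] * 10:
     tip  tip_x10
day              
Thu    1       10
Wed    2       20
sort by tip descending:
     tip  tip_x10
day              
Wed    2       20
Thu    1       10
Reading off the value at position 0, column 'tip_x10', we get 20.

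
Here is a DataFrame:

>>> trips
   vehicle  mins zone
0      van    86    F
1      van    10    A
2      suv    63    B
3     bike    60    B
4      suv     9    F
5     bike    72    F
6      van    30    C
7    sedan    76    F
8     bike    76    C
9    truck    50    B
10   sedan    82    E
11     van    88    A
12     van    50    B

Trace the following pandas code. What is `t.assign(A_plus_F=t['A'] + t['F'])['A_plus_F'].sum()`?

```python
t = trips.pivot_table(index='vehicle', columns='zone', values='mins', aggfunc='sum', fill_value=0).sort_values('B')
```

pivot: rows=vehicle, cols=zone, sum(mins):
zone      A   B   C   E   F
vehicle                    
bike      0  60  76   0  72
sedan     0   0   0  82  76
suv       0  63   0   0   9
truck     0  50   0   0   0
van      98  50  30   0  86
sort by B:
zone      A   B   C   E   F
vehicle                    
sedan     0   0   0  82  76
truck     0  50   0   0   0
van      98  50  30   0  86
bike      0  60  76   0  72
suv       0  63   0   0   9
add column A_plus_F = t['A'] + t['F']:
zone      A   B   C   E   F  A_plus_F
vehicle                              
sedan     0   0   0  82  76        76
truck     0  50   0   0   0         0
van      98  50  30   0  86       184
bike      0  60  76   0  72        72
suv       0  63   0   0   9         9

341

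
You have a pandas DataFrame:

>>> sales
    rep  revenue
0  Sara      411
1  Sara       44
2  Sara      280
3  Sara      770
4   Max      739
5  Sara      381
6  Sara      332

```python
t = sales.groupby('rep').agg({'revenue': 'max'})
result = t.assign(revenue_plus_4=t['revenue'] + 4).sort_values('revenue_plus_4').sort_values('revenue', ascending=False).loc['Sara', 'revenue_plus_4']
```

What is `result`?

774

group by rep, max of revenue:
      revenue
rep          
Max       739
Sara      770
add column revenue_plus_4 = t['revenue'] + 4:
      revenue  revenue_plus_4
rep                          
Max       739             743
Sara      770             774
sort by revenue_plus_4:
      revenue  revenue_plus_4
rep                          
Max       739             743
Sara      770             774
sort by revenue descending:
      revenue  revenue_plus_4
rep                          
Sara      770             774
Max       739             743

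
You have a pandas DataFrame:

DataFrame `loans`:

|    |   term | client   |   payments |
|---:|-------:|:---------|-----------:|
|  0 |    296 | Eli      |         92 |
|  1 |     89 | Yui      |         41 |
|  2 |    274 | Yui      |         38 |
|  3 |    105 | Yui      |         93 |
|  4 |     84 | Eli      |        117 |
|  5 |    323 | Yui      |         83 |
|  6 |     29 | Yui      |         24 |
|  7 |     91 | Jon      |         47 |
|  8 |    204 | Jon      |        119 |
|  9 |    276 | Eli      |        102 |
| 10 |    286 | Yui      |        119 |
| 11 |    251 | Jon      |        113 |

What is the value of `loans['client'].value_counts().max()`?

value_counts of client:
client
Yui    6
Eli    3
Jon    3
Name: count, dtype: int64
Finally, max of the resulting series = 6.

6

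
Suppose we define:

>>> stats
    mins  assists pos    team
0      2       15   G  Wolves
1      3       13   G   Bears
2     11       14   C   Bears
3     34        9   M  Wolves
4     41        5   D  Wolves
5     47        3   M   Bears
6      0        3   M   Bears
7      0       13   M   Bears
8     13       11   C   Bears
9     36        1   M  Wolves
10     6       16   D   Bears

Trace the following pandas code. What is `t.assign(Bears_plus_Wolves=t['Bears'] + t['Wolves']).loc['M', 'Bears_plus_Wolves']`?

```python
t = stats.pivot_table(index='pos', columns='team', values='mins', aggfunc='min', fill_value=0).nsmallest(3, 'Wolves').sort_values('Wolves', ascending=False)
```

34

pivot: rows=pos, cols=team, min(mins):
team  Bears  Wolves
pos                
C        11       0
D         6      41
G         3       2
M         0      34
take 3 rows with smallest Wolves:
team  Bears  Wolves
pos                
C        11       0
G         3       2
M         0      34
sort by Wolves descending:
team  Bears  Wolves
pos                
M         0      34
G         3       2
C        11       0
add column Bears_plus_Wolves = t['Bears'] + t['Wolves']:
team  Bears  Wolves  Bears_plus_Wolves
pos                                   
M         0      34                 34
G         3       2                  5
C        11       0                 11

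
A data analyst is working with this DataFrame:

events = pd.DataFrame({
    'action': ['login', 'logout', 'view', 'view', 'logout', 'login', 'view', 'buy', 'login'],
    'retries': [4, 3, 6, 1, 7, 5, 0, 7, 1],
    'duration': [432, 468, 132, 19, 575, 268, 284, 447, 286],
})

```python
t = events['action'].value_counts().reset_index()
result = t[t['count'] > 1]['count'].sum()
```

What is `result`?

8

value_counts of action:
action
login     3
view      3
logout    2
buy       1
Name: count, dtype: int64
reset_index():
   action  count
0   login      3
1    view      3
2  logout      2
3     buy      1
filter rows where count > 1:
   action  count
0   login      3
1    view      3
2  logout      2
sum of column 'count' → 8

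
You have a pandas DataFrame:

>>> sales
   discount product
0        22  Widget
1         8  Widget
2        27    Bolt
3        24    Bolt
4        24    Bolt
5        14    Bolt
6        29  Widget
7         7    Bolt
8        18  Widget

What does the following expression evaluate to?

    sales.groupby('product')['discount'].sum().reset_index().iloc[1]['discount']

77

group by product, sum of discount:
product
Bolt      96
Widget    77
Name: discount, dtype: int64
reset_index():
  product  discount
0    Bolt        96
1  Widget        77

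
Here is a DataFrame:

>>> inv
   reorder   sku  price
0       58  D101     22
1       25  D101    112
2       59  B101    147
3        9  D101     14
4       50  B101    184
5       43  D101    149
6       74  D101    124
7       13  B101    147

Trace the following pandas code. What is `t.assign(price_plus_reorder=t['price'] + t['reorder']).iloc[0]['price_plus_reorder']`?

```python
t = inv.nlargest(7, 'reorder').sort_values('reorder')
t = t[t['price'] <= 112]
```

take 7 rows with largest reorder:
   reorder   sku  price
6       74  D101    124
2       59  B101    147
0       58  D101     22
4       50  B101    184
5       43  D101    149
1       25  D101    112
7       13  B101    147
sort by reorder:
   reorder   sku  price
7       13  B101    147
1       25  D101    112
5       43  D101    149
4       50  B101    184
0       58  D101     22
2       59  B101    147
6       74  D101    124
filter rows where price <= 112:
   reorder   sku  price
1       25  D101    112
0       58  D101     22
add column price_plus_reorder = t['price'] + t['reorder']:
   reorder   sku  price  price_plus_reorder
1       25  D101    112                 137
0       58  D101     22                  80

137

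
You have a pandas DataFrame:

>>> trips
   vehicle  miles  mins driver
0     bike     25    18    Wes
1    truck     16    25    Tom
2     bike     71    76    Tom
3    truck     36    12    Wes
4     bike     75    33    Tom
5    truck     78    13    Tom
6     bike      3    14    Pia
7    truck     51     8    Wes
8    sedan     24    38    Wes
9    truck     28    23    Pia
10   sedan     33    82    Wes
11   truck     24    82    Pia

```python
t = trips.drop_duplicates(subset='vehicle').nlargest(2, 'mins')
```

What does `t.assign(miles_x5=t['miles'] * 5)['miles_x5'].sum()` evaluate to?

drop duplicate vehicle (keep=first):
  vehicle  miles  mins driver
0    bike     25    18    Wes
1   truck     16    25    Tom
8   sedan     24    38    Wes
take 2 rows with largest mins:
  vehicle  miles  mins driver
8   sedan     24    38    Wes
1   truck     16    25    Tom
add column miles_x5 = t['miles'] * 5:
  vehicle  miles  mins driver  miles_x5
8   sedan     24    38    Wes       120
1   truck     16    25    Tom        80
Taking the sum of column 'miles_x5' gives 200.

200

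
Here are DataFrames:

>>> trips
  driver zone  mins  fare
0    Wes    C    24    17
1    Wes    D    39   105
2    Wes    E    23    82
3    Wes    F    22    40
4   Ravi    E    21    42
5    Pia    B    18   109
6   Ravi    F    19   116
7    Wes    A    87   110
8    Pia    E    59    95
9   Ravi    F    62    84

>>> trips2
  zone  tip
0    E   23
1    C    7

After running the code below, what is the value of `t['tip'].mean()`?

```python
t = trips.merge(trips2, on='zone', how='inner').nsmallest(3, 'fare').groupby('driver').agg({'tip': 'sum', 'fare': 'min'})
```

26.5

merge on 'zone' (how='inner') → 4 rows:
  driver zone  mins  fare  tip
0    Wes    C    24    17    7
1    Wes    E    23    82   23
2   Ravi    E    21    42   23
3    Pia    E    59    95   23
take 3 rows with smallest fare:
  driver zone  mins  fare  tip
0    Wes    C    24    17    7
2   Ravi    E    21    42   23
1    Wes    E    23    82   23
group by driver: sum(tip), min(fare):
        tip  fare
driver           
Ravi     23    42
Wes      30    17
So mean() = 26.5.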